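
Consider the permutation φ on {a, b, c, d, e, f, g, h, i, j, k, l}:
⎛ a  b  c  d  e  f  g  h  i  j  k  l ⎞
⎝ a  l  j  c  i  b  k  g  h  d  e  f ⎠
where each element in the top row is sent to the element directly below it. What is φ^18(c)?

c

Tracing c → j → … returns to c after 3 steps, so c lies in a 3-cycle (c j d).
Since the cycle has length 3, φ^18 acts on it the same as φ^0 (18 mod 3 = 0).
So φ^18(c) = c.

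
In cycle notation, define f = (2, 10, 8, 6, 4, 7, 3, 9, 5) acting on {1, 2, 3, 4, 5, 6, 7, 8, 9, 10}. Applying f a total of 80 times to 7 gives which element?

7 lies in the 9-cycle (2, 10, 8, 6, 4, 7, 3, 9, 5).
On a 9-cycle, f^9 is the identity, so f^80 = f^8 there (80 ≡ 8 mod 9).
Advancing 8 steps from 7: 7 → 3 → 9 → 5 → 2 → 10 → 8 → 6 → 4.

4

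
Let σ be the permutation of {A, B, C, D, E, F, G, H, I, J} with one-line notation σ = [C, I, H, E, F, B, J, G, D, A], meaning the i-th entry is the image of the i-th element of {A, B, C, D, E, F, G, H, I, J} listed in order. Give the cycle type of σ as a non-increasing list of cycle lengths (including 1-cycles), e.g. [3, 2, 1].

The disjoint cycles are (A C H G J)(B I D E F), with lengths 5, 5 in non-increasing order.

[5, 5]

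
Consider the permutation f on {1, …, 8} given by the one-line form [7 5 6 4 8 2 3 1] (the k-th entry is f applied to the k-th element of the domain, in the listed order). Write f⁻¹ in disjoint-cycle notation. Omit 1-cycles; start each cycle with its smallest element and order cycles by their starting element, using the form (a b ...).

(1 8 5 2 6 3 7)

The cycle decomposition of f is (1 7 3 6 2 5 8).
Reversing each cycle (and rotating so the smallest element leads) gives f⁻¹ = (1 8 5 2 6 3 7).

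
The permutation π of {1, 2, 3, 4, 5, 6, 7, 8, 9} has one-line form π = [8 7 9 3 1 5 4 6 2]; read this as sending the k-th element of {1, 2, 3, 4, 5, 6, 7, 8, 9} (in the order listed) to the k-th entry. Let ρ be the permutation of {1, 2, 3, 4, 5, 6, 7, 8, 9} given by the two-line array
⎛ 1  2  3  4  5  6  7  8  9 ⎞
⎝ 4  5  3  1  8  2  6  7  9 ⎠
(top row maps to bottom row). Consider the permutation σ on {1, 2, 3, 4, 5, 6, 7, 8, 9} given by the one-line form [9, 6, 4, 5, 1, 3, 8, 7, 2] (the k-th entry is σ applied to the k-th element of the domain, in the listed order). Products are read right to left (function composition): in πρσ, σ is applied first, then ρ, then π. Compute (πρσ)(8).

(πρσ)(8) = π(ρ(σ(8))). σ(8) = 7, then ρ(7) = 6, then π(6) = 5, so the result is 5.

5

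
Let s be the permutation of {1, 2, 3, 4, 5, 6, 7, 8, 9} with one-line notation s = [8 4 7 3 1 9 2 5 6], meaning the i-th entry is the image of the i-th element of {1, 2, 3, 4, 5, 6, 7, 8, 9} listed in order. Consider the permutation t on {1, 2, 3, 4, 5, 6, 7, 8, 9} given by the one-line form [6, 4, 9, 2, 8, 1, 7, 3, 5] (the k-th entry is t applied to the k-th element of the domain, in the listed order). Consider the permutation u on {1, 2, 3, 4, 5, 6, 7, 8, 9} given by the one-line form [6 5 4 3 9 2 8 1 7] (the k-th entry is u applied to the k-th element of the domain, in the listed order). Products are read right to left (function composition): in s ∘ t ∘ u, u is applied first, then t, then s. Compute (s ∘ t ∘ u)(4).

(s ∘ t ∘ u)(4) = s(t(u(4))). u(4) = 3, then t(3) = 9, then s(9) = 6, so the result is 6.

6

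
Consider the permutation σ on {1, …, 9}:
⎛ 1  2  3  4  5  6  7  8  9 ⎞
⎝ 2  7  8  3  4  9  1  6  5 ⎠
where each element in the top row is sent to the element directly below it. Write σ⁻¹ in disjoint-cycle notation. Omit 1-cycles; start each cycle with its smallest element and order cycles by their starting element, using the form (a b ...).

(1 7 2)(3 4 5 9 6 8)

First write σ in disjoint cycles: (1 2 7)(3 8 6 9 5 4).
Reversing each cycle (and rotating so the smallest element leads) gives σ⁻¹ = (1 7 2)(3 4 5 9 6 8).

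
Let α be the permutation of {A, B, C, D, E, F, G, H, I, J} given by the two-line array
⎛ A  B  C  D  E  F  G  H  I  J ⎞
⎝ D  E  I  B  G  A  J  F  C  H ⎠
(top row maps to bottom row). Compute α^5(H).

E

Tracing H → F → … returns to H after 8 steps, so H lies in an 8-cycle (A, D, B, E, G, J, H, F).
Stepping 5 places around the cycle: H → F → A → D → B → E.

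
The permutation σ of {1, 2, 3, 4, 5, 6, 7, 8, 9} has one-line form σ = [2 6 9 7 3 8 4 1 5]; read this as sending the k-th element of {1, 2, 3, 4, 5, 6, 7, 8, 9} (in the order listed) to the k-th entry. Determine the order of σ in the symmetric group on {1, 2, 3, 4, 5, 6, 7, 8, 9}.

The disjoint-cycle form of σ has cycle lengths 4, 3, 2.
Since disjoint cycles commute, ord(σ) = lcm(4, 3, 2) = 12.

12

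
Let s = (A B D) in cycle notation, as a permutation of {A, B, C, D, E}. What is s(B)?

Within (A B D), B ↦ D.

D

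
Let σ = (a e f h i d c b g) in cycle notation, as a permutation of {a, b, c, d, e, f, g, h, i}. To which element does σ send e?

f

Within (a e f h i d c b g), e ↦ f.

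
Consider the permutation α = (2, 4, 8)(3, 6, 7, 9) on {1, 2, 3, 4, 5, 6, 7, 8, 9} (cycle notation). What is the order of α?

12

The disjoint cycles have lengths 4, 3, 1, 1.
The order of α is the least common multiple of its cycle lengths: lcm(4, 3) = 12.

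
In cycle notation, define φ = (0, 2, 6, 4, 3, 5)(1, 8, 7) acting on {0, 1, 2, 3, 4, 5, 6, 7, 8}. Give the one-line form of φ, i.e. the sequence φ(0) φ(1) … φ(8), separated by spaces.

Image by image: 0↦2, 1↦8, 2↦6, 3↦5, 4↦3, 5↦0, 6↦4, 7↦1, 8↦7.
So the one-line form is 2 8 6 5 3 0 4 1 7.

2 8 6 5 3 0 4 1 7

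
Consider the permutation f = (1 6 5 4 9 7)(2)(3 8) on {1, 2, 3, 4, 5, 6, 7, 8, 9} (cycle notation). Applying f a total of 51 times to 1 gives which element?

4

1 lies in the 6-cycle (1 6 5 4 9 7).
On a 6-cycle, f^6 is the identity, so f^51 = f^3 there (51 ≡ 3 mod 6).
Stepping 3 places around the cycle: 1 → 6 → 5 → 4.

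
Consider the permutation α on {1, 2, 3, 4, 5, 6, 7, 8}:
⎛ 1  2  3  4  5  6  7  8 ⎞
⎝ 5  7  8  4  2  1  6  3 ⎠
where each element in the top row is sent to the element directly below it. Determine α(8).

3

The entry below 8 in the array is 3, so α(8) = 3.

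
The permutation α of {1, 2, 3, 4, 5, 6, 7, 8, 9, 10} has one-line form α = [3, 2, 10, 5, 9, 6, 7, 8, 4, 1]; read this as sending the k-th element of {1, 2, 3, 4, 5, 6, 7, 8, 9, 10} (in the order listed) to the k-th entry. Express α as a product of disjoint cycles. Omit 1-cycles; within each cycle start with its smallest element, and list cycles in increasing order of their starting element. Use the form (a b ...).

From 1: 1 → 3 → 10 → 1, closing the cycle (1 3 10).
Repeating from the next unused element and collecting all non-trivial cycles gives (1 3 10)(4 5 9).

(1 3 10)(4 5 9)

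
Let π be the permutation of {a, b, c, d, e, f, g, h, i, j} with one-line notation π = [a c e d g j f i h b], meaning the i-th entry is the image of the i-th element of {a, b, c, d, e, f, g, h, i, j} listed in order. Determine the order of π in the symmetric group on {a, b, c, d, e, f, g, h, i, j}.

6

The disjoint-cycle form of π has cycle lengths 6, 2, 1, 1.
The order of π is the least common multiple of its cycle lengths: lcm(6, 2) = 6.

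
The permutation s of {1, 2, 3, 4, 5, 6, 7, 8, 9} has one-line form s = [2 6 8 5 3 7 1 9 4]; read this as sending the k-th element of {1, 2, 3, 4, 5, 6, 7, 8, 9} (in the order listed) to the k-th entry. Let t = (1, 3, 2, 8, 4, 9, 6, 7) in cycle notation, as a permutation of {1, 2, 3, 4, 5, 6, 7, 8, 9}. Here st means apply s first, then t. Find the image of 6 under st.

s(6) = 7, then t(7) = 1; composing gives (st)(6) = 1.

1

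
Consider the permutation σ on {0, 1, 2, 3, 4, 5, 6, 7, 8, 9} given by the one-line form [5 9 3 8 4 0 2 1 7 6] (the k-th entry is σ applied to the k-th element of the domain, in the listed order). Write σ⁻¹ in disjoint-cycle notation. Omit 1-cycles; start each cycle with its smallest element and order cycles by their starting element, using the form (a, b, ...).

First write σ in disjoint cycles: (0, 5)(1, 9, 6, 2, 3, 8, 7).
The inverse reverses every cycle; in canonical form, σ⁻¹ = (0, 5)(1, 7, 8, 3, 2, 6, 9).

(0, 5)(1, 7, 8, 3, 2, 6, 9)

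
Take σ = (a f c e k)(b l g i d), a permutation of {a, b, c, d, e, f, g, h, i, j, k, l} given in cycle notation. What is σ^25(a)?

a

a lies in the 5-cycle (a f c e k).
Powers repeat with period 5 on this cycle, and 25 mod 5 = 0, so σ^25(a) = σ^0(a).
So σ^25(a) = a.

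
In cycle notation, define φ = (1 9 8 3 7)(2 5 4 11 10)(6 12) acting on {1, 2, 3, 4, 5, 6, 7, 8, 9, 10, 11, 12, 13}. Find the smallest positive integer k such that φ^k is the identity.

The cycle type of φ is (5, 5, 2, 1).
The order is lcm(5, 5, 2) = 10.

10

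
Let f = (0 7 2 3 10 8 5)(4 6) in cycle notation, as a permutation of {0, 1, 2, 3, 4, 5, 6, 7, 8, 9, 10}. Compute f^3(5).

2

5 lies in the 7-cycle (0 7 2 3 10 8 5).
Advancing 3 steps from 5: 5 → 0 → 7 → 2.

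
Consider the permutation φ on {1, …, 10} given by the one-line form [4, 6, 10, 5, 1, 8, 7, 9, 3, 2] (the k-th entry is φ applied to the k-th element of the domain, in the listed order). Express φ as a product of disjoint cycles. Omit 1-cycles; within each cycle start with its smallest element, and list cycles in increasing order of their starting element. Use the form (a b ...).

(1 4 5)(2 6 8 9 3 10)

Iterating φ from 1 gives 1 → 4 → 5 → 1; that is the 3-cycle (1 4 5).
Repeating from the next unused element and collecting all non-trivial cycles gives (1 4 5)(2 6 8 9 3 10).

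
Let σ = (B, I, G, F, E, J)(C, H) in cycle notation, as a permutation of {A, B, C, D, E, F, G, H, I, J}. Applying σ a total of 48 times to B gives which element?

B

B lies in the 6-cycle (B, I, G, F, E, J).
On a 6-cycle, σ^6 is the identity, so σ^48 = σ^0 there (48 ≡ 0 mod 6).
So σ^48(B) = B.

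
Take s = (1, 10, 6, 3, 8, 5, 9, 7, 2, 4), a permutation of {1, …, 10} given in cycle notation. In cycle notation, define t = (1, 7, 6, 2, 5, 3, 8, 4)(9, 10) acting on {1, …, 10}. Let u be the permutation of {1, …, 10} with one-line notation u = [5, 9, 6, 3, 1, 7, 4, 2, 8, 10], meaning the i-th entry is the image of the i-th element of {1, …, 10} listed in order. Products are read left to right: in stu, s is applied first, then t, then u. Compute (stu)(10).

9

Apply the permutations in order: s(10) = 6, then t(6) = 2, then u(2) = 9. So (stu)(10) = 9.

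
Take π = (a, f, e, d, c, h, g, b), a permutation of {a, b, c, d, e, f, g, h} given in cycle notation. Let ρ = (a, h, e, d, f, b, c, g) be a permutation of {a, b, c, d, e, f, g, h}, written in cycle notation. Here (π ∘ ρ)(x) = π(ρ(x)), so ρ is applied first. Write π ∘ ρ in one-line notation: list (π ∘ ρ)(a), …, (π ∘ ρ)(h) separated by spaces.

For each element, apply ρ then π: a → h → g; b → c → h; c → g → b; d → f → e; e → d → c; f → b → a; g → a → f; h → e → d.
Collecting the images, π ∘ ρ = [g h b e c a f d].

g h b e c a f d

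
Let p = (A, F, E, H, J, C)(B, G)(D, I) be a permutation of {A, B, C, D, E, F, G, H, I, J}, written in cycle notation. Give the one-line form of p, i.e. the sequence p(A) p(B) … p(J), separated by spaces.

F G A I H E B J D C

Image by image: A→F, B→G, C→A, D→I, E→H, F→E, G→B, H→J, I→D, J→C.
Listing these in domain order gives F G A I H E B J D C.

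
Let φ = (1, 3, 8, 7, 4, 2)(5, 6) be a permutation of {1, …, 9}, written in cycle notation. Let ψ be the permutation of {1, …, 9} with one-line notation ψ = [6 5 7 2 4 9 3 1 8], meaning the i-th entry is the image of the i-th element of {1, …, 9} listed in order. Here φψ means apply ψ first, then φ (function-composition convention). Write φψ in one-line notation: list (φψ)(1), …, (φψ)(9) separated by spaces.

Chase each element through ψ then φ: 1 → 6 → 5; 2 → 5 → 6; 3 → 7 → 4; 4 → 2 → 1; 5 → 4 → 2; 6 → 9 → 9; 7 → 3 → 8; 8 → 1 → 3; 9 → 8 → 7.
Collecting the images, φψ = [5 6 4 1 2 9 8 3 7].

5 6 4 1 2 9 8 3 7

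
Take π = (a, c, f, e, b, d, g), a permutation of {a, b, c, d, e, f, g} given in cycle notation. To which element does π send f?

e

f appears in (a, c, f, e, b, d, g); the next entry (wrapping around) is e.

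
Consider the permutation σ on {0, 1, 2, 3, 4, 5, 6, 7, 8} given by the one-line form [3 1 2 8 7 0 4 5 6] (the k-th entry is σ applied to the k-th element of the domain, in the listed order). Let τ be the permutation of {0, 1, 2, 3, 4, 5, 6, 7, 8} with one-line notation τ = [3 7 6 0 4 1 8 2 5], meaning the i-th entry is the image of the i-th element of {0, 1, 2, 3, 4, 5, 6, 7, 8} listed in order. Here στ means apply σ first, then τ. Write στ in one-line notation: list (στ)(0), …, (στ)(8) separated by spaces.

(στ)(x) = τ(σ(x)). Computing each image: τ(σ(0)) = τ(3) = 0, τ(σ(1)) = τ(1) = 7, τ(σ(2)) = τ(2) = 6, τ(σ(3)) = τ(8) = 5, τ(σ(4)) = τ(7) = 2, τ(σ(5)) = τ(0) = 3, τ(σ(6)) = τ(4) = 4, τ(σ(7)) = τ(5) = 1, τ(σ(8)) = τ(6) = 8.
Hence στ = [0 7 6 5 2 3 4 1 8].

0 7 6 5 2 3 4 1 8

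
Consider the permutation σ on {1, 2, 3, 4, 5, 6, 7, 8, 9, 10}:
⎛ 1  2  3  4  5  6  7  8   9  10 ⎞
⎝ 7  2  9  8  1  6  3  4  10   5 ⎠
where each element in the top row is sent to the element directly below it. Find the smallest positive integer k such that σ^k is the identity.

6

Writing σ as disjoint cycles, the cycle lengths are 6, 2, 1, 1.
Since disjoint cycles commute, ord(σ) = lcm(6, 2) = 6.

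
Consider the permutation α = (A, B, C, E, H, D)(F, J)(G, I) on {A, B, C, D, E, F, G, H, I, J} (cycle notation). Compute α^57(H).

B

H lies in the 6-cycle (A, B, C, E, H, D).
Since the cycle has length 6, α^57 acts on it the same as α^3 (57 mod 6 = 3).
Advancing 3 steps from H: H → D → A → B.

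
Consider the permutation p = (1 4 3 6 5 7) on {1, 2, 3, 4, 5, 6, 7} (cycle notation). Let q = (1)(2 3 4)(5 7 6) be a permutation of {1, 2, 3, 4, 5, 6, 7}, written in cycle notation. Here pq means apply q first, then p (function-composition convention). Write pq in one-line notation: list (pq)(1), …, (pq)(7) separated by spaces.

4 6 3 2 1 7 5

Chase each element through q then p: 1 → 1 → 4; 2 → 3 → 6; 3 → 4 → 3; 4 → 2 → 2; 5 → 7 → 1; 6 → 5 → 7; 7 → 6 → 5.
So pq in one-line form is 4 6 3 2 1 7 5.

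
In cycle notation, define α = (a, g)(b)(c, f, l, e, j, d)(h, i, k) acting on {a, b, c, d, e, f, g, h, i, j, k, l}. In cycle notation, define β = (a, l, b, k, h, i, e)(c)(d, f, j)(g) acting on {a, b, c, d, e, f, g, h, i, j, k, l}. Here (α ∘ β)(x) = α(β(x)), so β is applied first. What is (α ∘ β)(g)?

(α ∘ β)(g) = α(β(g)). β(g) = g, then α(g) = a. So (α ∘ β)(g) = a.

a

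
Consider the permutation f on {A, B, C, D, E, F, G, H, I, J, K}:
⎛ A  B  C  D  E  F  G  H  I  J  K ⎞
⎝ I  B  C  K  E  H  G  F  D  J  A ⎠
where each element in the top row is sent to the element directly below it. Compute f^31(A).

Tracing A → I → … returns to A after 4 steps, so A lies in a 4-cycle (A I D K).
Since the cycle has length 4, f^31 acts on it the same as f^3 (31 mod 4 = 3).
Stepping 3 places around the cycle: A → I → D → K.

K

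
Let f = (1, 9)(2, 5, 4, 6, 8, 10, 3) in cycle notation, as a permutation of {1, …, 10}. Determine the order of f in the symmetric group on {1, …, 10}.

The cycle type of f is (7, 2, 1).
The order of f is the least common multiple of its cycle lengths: lcm(7, 2) = 14.

14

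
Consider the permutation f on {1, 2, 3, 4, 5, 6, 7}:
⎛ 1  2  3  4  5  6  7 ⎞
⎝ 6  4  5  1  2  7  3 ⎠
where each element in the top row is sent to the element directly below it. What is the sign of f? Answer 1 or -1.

In disjoint-cycle form the cycle lengths are 7.
A cycle of length ℓ contributes ℓ−1 transpositions, so f is a product of 6 transpositions — even.

1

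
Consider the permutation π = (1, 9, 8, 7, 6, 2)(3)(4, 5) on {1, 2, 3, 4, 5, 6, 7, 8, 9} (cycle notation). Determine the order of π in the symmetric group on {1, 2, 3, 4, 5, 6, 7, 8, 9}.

The disjoint cycles have lengths 6, 2, 1.
The order is lcm(6, 2) = 6.

6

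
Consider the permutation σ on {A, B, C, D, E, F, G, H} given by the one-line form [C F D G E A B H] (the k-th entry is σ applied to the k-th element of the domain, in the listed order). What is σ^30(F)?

F

Tracing F → A → … returns to F after 6 steps, so F lies in a 6-cycle (A C D G B F).
Powers repeat with period 6 on this cycle, and 30 mod 6 = 0, so σ^30(F) = σ^0(F).
So σ^30(F) = F.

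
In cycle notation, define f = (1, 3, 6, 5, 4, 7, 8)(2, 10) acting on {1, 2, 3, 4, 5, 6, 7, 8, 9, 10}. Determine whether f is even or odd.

The cycle lengths are 7, 2, 1.
A cycle of length ℓ contributes ℓ−1 transpositions, so f is a product of 6 + 1 = 7 transpositions — odd.

odd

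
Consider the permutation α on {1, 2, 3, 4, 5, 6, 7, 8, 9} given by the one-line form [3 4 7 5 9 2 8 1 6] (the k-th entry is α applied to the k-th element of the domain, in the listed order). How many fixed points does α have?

0

No element satisfies α(x) = x, so there are 0 fixed points.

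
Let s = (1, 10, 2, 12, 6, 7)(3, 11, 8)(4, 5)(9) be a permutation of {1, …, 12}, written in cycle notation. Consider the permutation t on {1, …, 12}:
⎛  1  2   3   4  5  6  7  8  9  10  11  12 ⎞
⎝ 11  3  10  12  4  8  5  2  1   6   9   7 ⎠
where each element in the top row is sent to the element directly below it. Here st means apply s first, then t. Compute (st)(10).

(st)(10) = t(s(10)). s(10) = 2, then t(2) = 3. So (st)(10) = 3.

3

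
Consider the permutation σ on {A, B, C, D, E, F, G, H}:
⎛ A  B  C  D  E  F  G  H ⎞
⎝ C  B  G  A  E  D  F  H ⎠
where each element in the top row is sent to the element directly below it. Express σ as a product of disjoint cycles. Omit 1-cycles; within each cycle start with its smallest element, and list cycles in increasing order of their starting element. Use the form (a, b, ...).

Start at A and follow images: A → C → G → F → D → A, giving the cycle (A, C, G, F, D).
Repeating from the next unused element and collecting all non-trivial cycles gives (A, C, G, F, D).

(A, C, G, F, D)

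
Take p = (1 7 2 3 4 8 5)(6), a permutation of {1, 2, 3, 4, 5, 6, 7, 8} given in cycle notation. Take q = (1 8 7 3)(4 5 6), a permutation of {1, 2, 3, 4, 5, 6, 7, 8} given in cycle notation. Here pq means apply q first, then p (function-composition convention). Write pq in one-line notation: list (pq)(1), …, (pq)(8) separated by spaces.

5 3 7 1 6 8 4 2

For each element, apply q then p: 1 → 8 → 5; 2 → 2 → 3; 3 → 1 → 7; 4 → 5 → 1; 5 → 6 → 6; 6 → 4 → 8; 7 → 3 → 4; 8 → 7 → 2.
So pq in one-line form is 5 3 7 1 6 8 4 2.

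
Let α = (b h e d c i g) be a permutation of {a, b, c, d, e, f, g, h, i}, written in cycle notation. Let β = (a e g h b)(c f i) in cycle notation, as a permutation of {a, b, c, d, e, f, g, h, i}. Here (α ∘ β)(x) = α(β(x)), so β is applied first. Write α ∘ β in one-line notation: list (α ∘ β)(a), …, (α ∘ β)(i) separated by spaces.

d a f c b g e h i

(α ∘ β)(x) = α(β(x)). Computing each image: α(β(a)) = α(e) = d, α(β(b)) = α(a) = a, α(β(c)) = α(f) = f, α(β(d)) = α(d) = c, α(β(e)) = α(g) = b, α(β(f)) = α(i) = g, α(β(g)) = α(h) = e, α(β(h)) = α(b) = h, α(β(i)) = α(c) = i.
Hence α ∘ β = [d a f c b g e h i].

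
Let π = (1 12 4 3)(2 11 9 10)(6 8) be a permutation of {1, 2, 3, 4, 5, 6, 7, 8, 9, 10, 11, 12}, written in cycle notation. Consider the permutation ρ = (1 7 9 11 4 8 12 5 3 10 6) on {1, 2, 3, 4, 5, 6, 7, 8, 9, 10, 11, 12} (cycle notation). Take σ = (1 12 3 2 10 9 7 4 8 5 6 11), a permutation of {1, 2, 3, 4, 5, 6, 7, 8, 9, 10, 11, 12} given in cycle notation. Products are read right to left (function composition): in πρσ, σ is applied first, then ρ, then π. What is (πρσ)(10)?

9

Chase 10: σ(10) = 9; ρ(9) = 11; π(11) = 9. Hence (πρσ)(10) = 9.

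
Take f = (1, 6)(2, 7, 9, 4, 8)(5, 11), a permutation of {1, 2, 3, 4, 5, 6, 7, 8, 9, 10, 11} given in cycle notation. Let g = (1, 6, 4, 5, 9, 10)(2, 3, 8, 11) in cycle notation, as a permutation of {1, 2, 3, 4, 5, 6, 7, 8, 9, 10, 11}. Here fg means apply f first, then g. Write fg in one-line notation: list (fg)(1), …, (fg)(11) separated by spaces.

4 7 8 11 2 6 10 3 5 1 9

(fg)(x) = g(f(x)). Computing each image: g(f(1)) = g(6) = 4, g(f(2)) = g(7) = 7, g(f(3)) = g(3) = 8, g(f(4)) = g(8) = 11, g(f(5)) = g(11) = 2, g(f(6)) = g(1) = 6, g(f(7)) = g(9) = 10, g(f(8)) = g(2) = 3, g(f(9)) = g(4) = 5, g(f(10)) = g(10) = 1, g(f(11)) = g(5) = 9.
Hence fg = [4 7 8 11 2 6 10 3 5 1 9].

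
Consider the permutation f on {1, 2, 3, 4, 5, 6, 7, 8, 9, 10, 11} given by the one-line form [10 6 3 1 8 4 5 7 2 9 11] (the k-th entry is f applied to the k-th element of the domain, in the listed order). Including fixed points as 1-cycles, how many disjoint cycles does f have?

The cycle decomposition is (1 10 9 2 6 4)(3)(5 8 7)(11), which has 4 cycles (counting 1-cycles).

4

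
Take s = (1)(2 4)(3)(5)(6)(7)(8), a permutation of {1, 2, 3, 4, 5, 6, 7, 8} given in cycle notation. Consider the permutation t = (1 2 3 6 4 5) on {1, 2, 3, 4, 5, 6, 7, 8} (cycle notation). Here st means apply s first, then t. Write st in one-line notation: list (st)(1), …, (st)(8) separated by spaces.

2 5 6 3 1 4 7 8

Chase each element through s then t: 1 → 1 → 2; 2 → 4 → 5; 3 → 3 → 6; 4 → 2 → 3; 5 → 5 → 1; 6 → 6 → 4; 7 → 7 → 7; 8 → 8 → 8.
Collecting the images, st = [2 5 6 3 1 4 7 8].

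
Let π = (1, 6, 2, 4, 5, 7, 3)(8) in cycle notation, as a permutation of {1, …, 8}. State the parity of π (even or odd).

The cycle lengths are 7, 1.
A cycle is odd iff its length is even; π has 0 even-length cycles, so sgn(π) = (−1)^0 and π is even.

even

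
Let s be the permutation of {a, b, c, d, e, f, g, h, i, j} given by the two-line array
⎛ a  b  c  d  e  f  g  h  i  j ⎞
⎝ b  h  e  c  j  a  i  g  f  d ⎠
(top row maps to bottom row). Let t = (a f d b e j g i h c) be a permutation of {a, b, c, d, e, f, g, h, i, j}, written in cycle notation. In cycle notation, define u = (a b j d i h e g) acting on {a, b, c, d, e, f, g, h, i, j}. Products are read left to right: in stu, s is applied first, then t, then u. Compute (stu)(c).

Apply the permutations in order: s(c) = e, then t(e) = j, then u(j) = d. So (stu)(c) = d.

d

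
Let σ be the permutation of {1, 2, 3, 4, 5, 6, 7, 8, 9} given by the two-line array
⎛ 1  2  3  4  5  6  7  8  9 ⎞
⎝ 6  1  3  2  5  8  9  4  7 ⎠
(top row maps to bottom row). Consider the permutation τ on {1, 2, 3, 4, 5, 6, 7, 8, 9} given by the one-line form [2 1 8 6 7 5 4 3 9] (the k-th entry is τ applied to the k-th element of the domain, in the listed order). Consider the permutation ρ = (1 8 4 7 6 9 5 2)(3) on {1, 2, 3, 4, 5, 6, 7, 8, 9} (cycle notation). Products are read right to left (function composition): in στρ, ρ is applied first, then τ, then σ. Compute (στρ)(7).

5

Apply the permutations in order: ρ(7) = 6, then τ(6) = 5, then σ(5) = 5. So (στρ)(7) = 5.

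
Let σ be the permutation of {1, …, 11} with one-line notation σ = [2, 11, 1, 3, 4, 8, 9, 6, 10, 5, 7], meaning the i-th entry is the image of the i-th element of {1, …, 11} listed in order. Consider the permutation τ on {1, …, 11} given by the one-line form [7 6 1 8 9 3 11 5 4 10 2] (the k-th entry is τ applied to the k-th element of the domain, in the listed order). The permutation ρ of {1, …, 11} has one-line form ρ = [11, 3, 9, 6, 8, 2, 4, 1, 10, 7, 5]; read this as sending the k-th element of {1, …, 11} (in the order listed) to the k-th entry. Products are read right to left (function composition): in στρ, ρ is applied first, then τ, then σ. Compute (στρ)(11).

10

Chase 11: ρ(11) = 5; τ(5) = 9; σ(9) = 10. Hence (στρ)(11) = 10.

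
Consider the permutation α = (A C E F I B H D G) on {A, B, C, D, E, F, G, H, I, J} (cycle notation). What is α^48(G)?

E

G lies in the 9-cycle (A C E F I B H D G).
On a 9-cycle, α^9 is the identity, so α^48 = α^3 there (48 ≡ 3 mod 9).
Stepping 3 places around the cycle: G → A → C → E.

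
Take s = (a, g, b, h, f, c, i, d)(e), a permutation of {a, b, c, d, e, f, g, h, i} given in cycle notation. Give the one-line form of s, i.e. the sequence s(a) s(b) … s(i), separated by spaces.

g h i a e c b f d

Image by image: a↦g, b↦h, c↦i, d↦a, e↦e, f↦c, g↦b, h↦f, i↦d.
So the one-line form is g h i a e c b f d.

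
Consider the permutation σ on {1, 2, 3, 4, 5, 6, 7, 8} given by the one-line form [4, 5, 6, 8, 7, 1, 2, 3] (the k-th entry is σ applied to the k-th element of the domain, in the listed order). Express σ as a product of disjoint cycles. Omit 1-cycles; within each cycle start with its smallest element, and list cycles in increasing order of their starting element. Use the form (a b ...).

From 1: 1 → 4 → 8 → 3 → 6 → 1, closing the cycle (1 4 8 3 6).
Repeating from the next unused element and collecting all non-trivial cycles gives (1 4 8 3 6)(2 5 7).

(1 4 8 3 6)(2 5 7)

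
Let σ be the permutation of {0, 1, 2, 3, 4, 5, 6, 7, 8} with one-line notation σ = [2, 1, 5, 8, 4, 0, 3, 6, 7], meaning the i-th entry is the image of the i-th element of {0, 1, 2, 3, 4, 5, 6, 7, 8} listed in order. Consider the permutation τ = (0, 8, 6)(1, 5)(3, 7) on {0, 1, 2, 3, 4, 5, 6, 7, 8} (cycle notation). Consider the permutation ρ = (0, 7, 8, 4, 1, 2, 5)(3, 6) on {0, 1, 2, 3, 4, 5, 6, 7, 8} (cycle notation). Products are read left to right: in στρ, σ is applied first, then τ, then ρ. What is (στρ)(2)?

2

(στρ)(2) = ρ(τ(σ(2))). σ(2) = 5, then τ(5) = 1, then ρ(1) = 2, so the result is 2.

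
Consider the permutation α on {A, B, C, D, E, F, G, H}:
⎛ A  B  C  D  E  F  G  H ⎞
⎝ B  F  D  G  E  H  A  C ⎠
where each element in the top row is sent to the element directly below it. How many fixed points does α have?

The fixed points (elements with α(x) = x) are {E}, so there is 1.

1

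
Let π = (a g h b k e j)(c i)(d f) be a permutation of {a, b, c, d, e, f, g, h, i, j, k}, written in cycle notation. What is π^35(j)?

j

j lies in the 7-cycle (a g h b k e j).
Since the cycle has length 7, π^35 acts on it the same as π^0 (35 mod 7 = 0).
So π^35(j) = j.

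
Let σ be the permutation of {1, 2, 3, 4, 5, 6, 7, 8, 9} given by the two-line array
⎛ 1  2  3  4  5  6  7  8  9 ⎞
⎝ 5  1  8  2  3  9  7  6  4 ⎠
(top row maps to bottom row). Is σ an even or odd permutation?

In disjoint-cycle form the cycle lengths are 8, 1.
A cycle of length ℓ contributes ℓ−1 transpositions, so σ is a product of 7 transpositions — odd.

odd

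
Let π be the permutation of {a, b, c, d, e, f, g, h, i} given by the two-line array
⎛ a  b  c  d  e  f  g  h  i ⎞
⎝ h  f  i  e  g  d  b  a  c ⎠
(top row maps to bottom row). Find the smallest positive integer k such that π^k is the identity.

10

Writing π as disjoint cycles, the cycle lengths are 5, 2, 2.
The order of π is the least common multiple of its cycle lengths: lcm(5, 2, 2) = 10.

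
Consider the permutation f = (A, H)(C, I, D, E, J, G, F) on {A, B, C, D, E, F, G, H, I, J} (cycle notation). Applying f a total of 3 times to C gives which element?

C lies in the 7-cycle (C, I, D, E, J, G, F).
Advancing 3 steps from C: C → I → D → E.

E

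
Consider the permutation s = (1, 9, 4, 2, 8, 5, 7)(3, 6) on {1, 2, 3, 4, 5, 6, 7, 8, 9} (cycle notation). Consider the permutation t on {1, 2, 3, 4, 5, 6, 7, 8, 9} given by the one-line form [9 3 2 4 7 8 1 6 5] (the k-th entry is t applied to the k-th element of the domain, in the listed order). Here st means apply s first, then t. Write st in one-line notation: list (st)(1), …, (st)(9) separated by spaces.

Chase each element through s then t: 1 → 9 → 5; 2 → 8 → 6; 3 → 6 → 8; 4 → 2 → 3; 5 → 7 → 1; 6 → 3 → 2; 7 → 1 → 9; 8 → 5 → 7; 9 → 4 → 4.
Collecting the images, st = [5 6 8 3 1 2 9 7 4].

5 6 8 3 1 2 9 7 4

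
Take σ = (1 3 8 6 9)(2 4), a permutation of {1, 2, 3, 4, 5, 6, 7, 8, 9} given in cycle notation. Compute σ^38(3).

3 lies in the 5-cycle (1 3 8 6 9).
Powers repeat with period 5 on this cycle, and 38 mod 5 = 3, so σ^38(3) = σ^3(3).
Stepping 3 places around the cycle: 3 → 8 → 6 → 9.

9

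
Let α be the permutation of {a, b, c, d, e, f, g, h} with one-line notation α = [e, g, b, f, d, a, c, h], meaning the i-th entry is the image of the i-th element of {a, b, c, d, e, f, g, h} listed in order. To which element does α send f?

a

f is element number 6 of the domain, and entry number 6 of the one-line form is a, so α(f) = a.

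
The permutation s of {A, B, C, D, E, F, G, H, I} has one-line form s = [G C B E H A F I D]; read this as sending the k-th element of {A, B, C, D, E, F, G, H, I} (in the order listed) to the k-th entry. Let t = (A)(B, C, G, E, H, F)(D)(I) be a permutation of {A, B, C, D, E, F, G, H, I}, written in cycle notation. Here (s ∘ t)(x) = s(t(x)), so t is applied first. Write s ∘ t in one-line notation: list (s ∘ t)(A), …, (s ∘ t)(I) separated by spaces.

G B F E I C H A D

For each element, apply t then s: A → A → G; B → C → B; C → G → F; D → D → E; E → H → I; F → B → C; G → E → H; H → F → A; I → I → D.
Collecting the images, s ∘ t = [G B F E I C H A D].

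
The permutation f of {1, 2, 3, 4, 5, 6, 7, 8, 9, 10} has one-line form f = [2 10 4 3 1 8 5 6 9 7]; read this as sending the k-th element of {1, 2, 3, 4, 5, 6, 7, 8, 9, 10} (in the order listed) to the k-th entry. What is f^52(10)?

Tracing 10 → 7 → … returns to 10 after 5 steps, so 10 lies in a 5-cycle (1 2 10 7 5).
Powers repeat with period 5 on this cycle, and 52 mod 5 = 2, so f^52(10) = f^2(10).
Advancing 2 steps from 10: 10 → 7 → 5.

5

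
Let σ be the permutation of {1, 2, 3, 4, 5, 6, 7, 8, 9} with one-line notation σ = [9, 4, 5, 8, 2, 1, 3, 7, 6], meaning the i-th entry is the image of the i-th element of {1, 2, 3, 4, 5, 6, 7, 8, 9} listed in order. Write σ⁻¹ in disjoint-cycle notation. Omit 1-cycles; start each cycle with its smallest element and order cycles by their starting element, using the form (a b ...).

First write σ in disjoint cycles: (1 9 6)(2 4 8 7 3 5).
The inverse reverses every cycle; in canonical form, σ⁻¹ = (1 6 9)(2 5 3 7 8 4).

(1 6 9)(2 5 3 7 8 4)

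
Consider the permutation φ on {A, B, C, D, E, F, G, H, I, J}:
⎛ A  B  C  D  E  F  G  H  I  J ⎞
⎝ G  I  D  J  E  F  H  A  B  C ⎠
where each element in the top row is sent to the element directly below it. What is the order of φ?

6

Decomposing into disjoint cycles gives cycle lengths 3, 3, 2, 1, 1.
The order of φ is the least common multiple of its cycle lengths: lcm(3, 3, 2) = 6.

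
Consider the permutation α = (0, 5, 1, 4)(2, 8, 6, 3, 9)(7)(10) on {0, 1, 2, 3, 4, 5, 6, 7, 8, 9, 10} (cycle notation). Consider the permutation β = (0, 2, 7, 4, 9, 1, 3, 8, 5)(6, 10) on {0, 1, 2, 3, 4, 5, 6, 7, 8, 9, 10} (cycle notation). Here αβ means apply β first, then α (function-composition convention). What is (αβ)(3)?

6

(αβ)(3) = α(β(3)). β(3) = 8, then α(8) = 6. So (αβ)(3) = 6.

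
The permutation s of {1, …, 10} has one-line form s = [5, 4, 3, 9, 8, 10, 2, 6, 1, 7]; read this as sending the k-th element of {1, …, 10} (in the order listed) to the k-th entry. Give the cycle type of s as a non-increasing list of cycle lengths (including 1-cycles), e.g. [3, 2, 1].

[9, 1]

The disjoint cycles are (1 5 8 6 10 7 2 4 9)(3), with lengths 9, 1 in non-increasing order.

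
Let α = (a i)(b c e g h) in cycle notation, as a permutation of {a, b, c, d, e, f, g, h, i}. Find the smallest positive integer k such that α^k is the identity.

10

The cycle type of α is (5, 2, 1, 1).
The order of α is the least common multiple of its cycle lengths: lcm(5, 2) = 10.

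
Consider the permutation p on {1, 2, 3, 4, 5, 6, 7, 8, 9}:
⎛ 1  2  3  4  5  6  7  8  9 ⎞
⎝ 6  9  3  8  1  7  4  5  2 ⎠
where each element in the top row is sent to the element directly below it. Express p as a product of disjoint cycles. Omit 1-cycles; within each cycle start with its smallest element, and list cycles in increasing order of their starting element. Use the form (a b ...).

(1 6 7 4 8 5)(2 9)

From 1: 1 → 6 → 7 → 4 → 8 → 5 → 1, closing the cycle (1 6 7 4 8 5).
Repeating from the next unused element and collecting all non-trivial cycles gives (1 6 7 4 8 5)(2 9).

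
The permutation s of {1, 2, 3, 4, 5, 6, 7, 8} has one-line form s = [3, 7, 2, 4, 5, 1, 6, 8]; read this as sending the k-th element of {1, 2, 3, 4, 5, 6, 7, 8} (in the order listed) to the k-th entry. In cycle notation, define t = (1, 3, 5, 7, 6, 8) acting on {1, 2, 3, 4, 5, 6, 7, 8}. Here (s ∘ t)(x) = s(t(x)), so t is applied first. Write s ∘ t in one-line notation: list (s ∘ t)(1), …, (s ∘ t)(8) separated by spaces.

(s ∘ t)(x) = s(t(x)). Computing each image: s(t(1)) = s(3) = 2, s(t(2)) = s(2) = 7, s(t(3)) = s(5) = 5, s(t(4)) = s(4) = 4, s(t(5)) = s(7) = 6, s(t(6)) = s(8) = 8, s(t(7)) = s(6) = 1, s(t(8)) = s(1) = 3.
Hence s ∘ t = [2 7 5 4 6 8 1 3].

2 7 5 4 6 8 1 3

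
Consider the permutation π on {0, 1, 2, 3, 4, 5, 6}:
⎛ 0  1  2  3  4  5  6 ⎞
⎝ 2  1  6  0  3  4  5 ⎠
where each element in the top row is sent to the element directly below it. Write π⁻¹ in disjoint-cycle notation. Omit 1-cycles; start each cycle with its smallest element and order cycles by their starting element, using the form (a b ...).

(0 3 4 5 6 2)

The cycle decomposition of π is (0 2 6 5 4 3).
Reversing each cycle (and rotating so the smallest element leads) gives π⁻¹ = (0 3 4 5 6 2).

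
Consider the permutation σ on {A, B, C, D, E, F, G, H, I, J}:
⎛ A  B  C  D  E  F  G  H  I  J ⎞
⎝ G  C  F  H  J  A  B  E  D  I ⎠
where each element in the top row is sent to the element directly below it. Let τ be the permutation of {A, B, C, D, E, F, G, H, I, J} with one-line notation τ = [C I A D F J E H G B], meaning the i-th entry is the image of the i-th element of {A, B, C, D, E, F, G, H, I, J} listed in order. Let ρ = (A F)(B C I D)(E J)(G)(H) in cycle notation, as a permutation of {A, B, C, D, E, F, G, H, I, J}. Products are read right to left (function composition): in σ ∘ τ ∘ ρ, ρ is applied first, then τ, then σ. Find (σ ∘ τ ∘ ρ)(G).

Chase G: ρ(G) = G; τ(G) = E; σ(E) = J. Hence (σ ∘ τ ∘ ρ)(G) = J.

J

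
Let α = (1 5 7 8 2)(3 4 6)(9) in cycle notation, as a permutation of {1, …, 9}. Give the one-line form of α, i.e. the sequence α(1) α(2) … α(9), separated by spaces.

5 1 4 6 7 3 8 2 9

Each element maps to the next entry in its cycle (wrapping to the front): 1↦5, 2↦1, 3↦4, 4↦6, 5↦7, 6↦3, 7↦8, 8↦2, 9↦9.
Listing these in domain order gives 5 1 4 6 7 3 8 2 9.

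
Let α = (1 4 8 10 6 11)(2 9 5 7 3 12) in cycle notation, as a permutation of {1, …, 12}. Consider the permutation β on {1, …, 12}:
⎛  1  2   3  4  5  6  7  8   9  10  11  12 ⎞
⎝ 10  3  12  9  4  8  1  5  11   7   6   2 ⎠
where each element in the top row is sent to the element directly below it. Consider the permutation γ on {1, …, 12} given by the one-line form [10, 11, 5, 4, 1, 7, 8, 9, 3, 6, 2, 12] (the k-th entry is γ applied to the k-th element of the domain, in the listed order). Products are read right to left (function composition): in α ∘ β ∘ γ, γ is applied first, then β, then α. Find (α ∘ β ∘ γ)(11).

Chase 11: γ(11) = 2; β(2) = 3; α(3) = 12. Hence (α ∘ β ∘ γ)(11) = 12.

12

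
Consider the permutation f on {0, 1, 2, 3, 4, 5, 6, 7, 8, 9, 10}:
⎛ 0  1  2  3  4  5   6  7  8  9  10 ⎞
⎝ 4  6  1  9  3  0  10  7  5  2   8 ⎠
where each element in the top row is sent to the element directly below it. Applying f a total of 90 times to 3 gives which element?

3

Tracing 3 → 9 → … returns to 3 after 10 steps, so 3 lies in a 10-cycle (0, 4, 3, 9, 2, 1, 6, 10, 8, 5).
Powers repeat with period 10 on this cycle, and 90 mod 10 = 0, so f^90(3) = f^0(3).
So f^90(3) = 3.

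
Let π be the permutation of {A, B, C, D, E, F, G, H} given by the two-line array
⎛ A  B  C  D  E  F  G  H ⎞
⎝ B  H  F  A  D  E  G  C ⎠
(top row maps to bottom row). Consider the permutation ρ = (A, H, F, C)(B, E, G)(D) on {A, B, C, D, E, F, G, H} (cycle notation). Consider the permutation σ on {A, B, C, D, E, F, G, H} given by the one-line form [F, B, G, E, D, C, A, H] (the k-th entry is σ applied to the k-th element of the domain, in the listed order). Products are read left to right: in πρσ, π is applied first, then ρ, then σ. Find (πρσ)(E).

Chase E: π(E) = D; ρ(D) = D; σ(D) = E. Hence (πρσ)(E) = E.

E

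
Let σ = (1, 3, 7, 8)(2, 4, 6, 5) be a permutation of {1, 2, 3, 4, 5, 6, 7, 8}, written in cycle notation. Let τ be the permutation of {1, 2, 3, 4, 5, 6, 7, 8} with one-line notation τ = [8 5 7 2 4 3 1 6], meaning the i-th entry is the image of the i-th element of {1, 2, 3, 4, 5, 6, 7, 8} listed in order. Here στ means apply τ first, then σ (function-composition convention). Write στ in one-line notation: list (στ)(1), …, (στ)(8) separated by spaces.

1 2 8 4 6 7 3 5

Chase each element through τ then σ: 1 → 8 → 1; 2 → 5 → 2; 3 → 7 → 8; 4 → 2 → 4; 5 → 4 → 6; 6 → 3 → 7; 7 → 1 → 3; 8 → 6 → 5.
Collecting the images, στ = [1 2 8 4 6 7 3 5].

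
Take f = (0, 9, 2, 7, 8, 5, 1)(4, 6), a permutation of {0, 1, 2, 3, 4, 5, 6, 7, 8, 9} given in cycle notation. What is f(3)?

3 does not appear in any cycle of f, so it is a fixed point: f(3) = 3.

3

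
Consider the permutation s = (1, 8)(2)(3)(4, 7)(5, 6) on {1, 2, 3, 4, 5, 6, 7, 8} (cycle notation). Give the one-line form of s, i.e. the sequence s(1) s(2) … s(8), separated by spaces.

Each element maps to the next entry in its cycle (wrapping to the front): 1→8, 2→2, 3→3, 4→7, 5→6, 6→5, 7→4, 8→1.
Listing these in domain order gives 8 2 3 7 6 5 4 1.

8 2 3 7 6 5 4 1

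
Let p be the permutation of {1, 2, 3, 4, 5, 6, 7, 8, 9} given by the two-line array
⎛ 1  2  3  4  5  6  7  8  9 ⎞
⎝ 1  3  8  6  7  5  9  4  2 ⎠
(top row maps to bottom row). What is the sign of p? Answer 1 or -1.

-1

In disjoint-cycle form the cycle lengths are 8, 1.
A cycle of length ℓ contributes ℓ−1 transpositions, so p is a product of 7 transpositions — odd.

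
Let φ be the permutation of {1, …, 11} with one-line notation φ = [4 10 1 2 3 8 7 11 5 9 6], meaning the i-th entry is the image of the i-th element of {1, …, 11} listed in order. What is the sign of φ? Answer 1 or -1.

1

In disjoint-cycle form the cycle lengths are 7, 3, 1.
A cycle of length ℓ contributes ℓ−1 transpositions, so φ is a product of 6 + 2 = 8 transpositions — even.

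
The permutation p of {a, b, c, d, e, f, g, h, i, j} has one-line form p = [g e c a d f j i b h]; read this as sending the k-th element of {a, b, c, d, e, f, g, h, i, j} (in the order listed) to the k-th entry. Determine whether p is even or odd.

In disjoint-cycle form the cycle lengths are 8, 1, 1.
A cycle of length ℓ contributes ℓ−1 transpositions, so p is a product of 7 transpositions — odd.

odd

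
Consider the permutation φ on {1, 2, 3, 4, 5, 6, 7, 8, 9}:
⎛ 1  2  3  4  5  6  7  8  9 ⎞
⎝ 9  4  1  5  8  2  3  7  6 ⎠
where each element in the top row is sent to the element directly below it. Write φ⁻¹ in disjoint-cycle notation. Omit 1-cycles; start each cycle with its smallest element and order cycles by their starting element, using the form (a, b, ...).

(1, 3, 7, 8, 5, 4, 2, 6, 9)

The cycle decomposition of φ is (1, 9, 6, 2, 4, 5, 8, 7, 3).
Reversing each cycle (and rotating so the smallest element leads) gives φ⁻¹ = (1, 3, 7, 8, 5, 4, 2, 6, 9).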